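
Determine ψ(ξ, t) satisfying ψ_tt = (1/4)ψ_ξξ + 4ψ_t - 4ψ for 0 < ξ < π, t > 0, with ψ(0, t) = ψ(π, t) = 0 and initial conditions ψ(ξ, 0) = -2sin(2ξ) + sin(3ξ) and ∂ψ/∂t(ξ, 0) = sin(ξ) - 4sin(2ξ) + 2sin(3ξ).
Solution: Substitute ψ = exp(2t)u.
Then ψ_t = exp(2t)(u_t + 2u), ψ_tt = exp(2t)(u_tt + 4u_t + 4u), ψ_ξξ = exp(2t)u_ξξ; substituting and dividing by exp(2t), the lower-order terms cancel: u_tt = (1/4)u_ξξ (standard wave equation).
Data for u: u(ξ,0) = ψ(ξ,0) = -2sin(2ξ) + sin(3ξ); u_t(ξ,0) = ψ_t(ξ,0) - 2ψ(ξ,0) = sin(ξ). The boundary conditions carry over: u(0,t) = u(π,t) = 0.
Separating variables: u = Σ [A_n cos(ω_n t) + B_n sin(ω_n t)] sin(nξ), ω_n = n/2. From ICs (B_n = velocity coefficient / ω_n): A_2=-2, A_3=1, B_1=2.
So u(ξ,t) = 2sin(t/2)sin(ξ) - 2sin(2ξ)cos(t) + sin(3ξ)cos(3t/2), and ψ(ξ,t) = exp(2t)u(ξ,t).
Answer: ψ(ξ, t) = 2exp(2t)sin(t/2)sin(ξ) - 2exp(2t)sin(2ξ)cos(t) + exp(2t)sin(3ξ)cos(3t/2)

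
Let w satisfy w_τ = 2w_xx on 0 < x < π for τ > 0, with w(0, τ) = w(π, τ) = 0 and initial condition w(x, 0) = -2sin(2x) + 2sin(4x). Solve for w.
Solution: Using separation of variables w = X(x)T(τ):
Eigenfunctions: sin(nx), n = 1, 2, 3, ...
General solution: w(x, τ) = Σ c_n sin(nx) exp(-2n² τ)
Matching w(x,0) = -2sin(2x) + 2sin(4x) term by term: c_2=-2, c_4=2.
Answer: w(x, τ) = -2exp(-8τ)sin(2x) + 2exp(-32τ)sin(4x)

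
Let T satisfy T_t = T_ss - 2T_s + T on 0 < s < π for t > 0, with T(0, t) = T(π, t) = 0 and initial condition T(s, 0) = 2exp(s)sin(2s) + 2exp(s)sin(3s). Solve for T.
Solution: Substitute T = exp(s)u, i.e. u = exp(-s)T.
By the product rule, T_s = exp(s)(u_s + u), T_ss = exp(s)(u_ss + 2u_s + u), T_t = exp(s)u_t.
Substituting into the PDE and dividing by exp(s): u_t = (u_ss + 2u_s + u) - 2(u_s + u) + u.
The lower-order terms cancel, leaving the standard heat equation u_t = u_ss.
Initial data for u: u(s,0) = exp(-s)T(s,0) = 2sin(2s) + 2sin(3s). The boundary conditions carry over: u(0,t) = u(π,t) = 0.
Solve for u:
  Using separation of variables u = X(s)G(t):
  Eigenfunctions: sin(ns), n = 1, 2, 3, ...
  General solution: u(s, t) = Σ c_n sin(ns) exp(-n² t)
  Matching u(s,0) = 2sin(2s) + 2sin(3s) term by term: c_2=2, c_3=2.
Hence u(s,t) = 2exp(-4t)sin(2s) + 2exp(-9t)sin(3s).
Transform back: T(s,t) = exp(s)u(s,t).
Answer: T(s, t) = 2exp(s)exp(-4t)sin(2s) + 2exp(s)exp(-9t)sin(3s)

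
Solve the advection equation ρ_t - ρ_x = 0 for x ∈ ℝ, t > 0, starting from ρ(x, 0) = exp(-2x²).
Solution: By method of characteristics (waves move left with speed 1):
Along characteristics x + t = const, ρ is constant, so ρ(x,t) = f(x + t) with f = ρ(·, 0).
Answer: ρ(x, t) = exp(-2(t + x)²)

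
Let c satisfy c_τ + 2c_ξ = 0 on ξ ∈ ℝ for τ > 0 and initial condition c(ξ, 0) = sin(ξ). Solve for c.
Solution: By method of characteristics (waves move right with speed 2):
Along characteristics ξ - 2τ = const, c is constant, so c(ξ,τ) = f(ξ - 2τ) with f = c(·, 0).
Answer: c(ξ, τ) = sin(ξ - 2τ)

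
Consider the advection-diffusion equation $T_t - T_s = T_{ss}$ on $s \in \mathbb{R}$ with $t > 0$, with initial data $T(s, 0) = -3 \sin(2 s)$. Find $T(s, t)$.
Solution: Moving frame: $\eta = s + t$, $\sigma = t$, $T = u(\eta,\sigma)$, so $T_t = u_{\sigma} + u_{\eta}$ and $T_{ss} = u_{\eta\eta}$.
Hence $T_t - T_s = u_{\sigma}$ and the PDE becomes the heat equation $u_{\sigma} = u_{\eta\eta}$ on $\eta \in \mathbb{R}$.
Initial data: $u(\eta,0) = T(\eta,0) = -3 \sin(2 \eta)$. Each mode $\sin(n\eta)$ decays as $e^{-n^2\sigma}$ on $\mathbb{R}$, so $u(\eta,\sigma) = \sum c_n e^{-n^2\sigma} \sin(n\eta)$ with $c_2=-3$: $u(\eta,\sigma) = -3 e^{-4 \sigma} \sin(2 \eta)$.
Substituting back: $T(s,t) = u(s + t, t)$.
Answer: $T(s, t) = -3 e^{-4 t} \sin(2 s + 2 t)$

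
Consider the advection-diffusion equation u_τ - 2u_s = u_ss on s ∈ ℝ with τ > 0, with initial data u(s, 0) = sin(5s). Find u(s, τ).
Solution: Change to a moving frame: let η = s + 2τ, σ = τ and write u(s,τ) = w(η,σ).
By the chain rule u_τ = w_σ + 2w_η, u_s = w_η, u_ss = w_ηη.
Then u_τ - 2u_s = w_σ: the advection term cancels and the PDE becomes the heat equation w_σ = w_ηη on η ∈ ℝ.
Initial data: w(η,0) = u(η,0) = sin(5η).
On η ∈ ℝ each mode satisfies (sin(nη))″ = -n² sin(nη), so exp(-n²σ) sin(nη) solves the heat equation; by superposition w(η,σ) = Σ c_n exp(-n²σ) sin(nη).
Reading off the coefficients: c_5=1, so w(η,σ) = exp(-25σ)sin(5η).
Substituting back η = s + 2τ, σ = τ: u(s,τ) = w(s + 2τ, τ).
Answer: u(s, τ) = exp(-25τ)sin(5s + 10τ)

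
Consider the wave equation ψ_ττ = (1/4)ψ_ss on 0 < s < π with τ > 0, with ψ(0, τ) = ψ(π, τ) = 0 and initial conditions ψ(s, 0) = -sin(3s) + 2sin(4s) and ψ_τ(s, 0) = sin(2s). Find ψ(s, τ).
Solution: Using separation of variables ψ = X(s)T(τ):
Eigenfunctions: sin(ns), n = 1, 2, 3, ...
General solution: ψ(s, τ) = Σ [A_n cos(n τ/2) + B_n sin(n τ/2)] sin(ns)
From ψ(s,0) = -sin(3s) + 2sin(4s): A_3=-1, A_4=2. From ψ_τ(s,0) = sin(2s), using ψ_τ(s,0) = Σ ω_n B_n sin(ns) with ω_n = n/2: B_2 = 1/1 = 1.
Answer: ψ(s, τ) = sin(2s)sin(τ) - sin(3s)cos(3τ/2) + 2sin(4s)cos(2τ)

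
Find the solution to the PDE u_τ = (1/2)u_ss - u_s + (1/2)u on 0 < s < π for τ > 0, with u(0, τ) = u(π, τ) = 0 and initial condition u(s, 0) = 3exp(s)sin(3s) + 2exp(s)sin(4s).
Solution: Substitute u = exp(s)w.
Then u_s = exp(s)(w_s + w), u_ss = exp(s)(w_ss + 2w_s + w), u_τ = exp(s)w_τ; substituting and dividing by exp(s), the lower-order terms cancel: w_τ = (1/2)w_ss (standard heat equation).
Data for w: w(s,0) = exp(-s)u(s,0) = 3sin(3s) + 2sin(4s). The boundary conditions carry over: w(0,τ) = w(π,τ) = 0.
Separating variables: w = Σ c_n exp(-n²τ/2) sin(ns). From w(s,0) = 3sin(3s) + 2sin(4s): c_3=3, c_4=2.
So w(s,τ) = 2exp(-8τ)sin(4s) + 3exp(-9τ/2)sin(3s), and u(s,τ) = exp(s)w(s,τ).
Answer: u(s, τ) = 2exp(s)exp(-8τ)sin(4s) + 3exp(s)exp(-9τ/2)sin(3s)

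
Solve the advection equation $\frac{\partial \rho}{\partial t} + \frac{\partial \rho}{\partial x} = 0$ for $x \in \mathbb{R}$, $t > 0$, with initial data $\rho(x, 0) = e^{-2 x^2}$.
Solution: By characteristics ($dx/dt = 1$), $\rho(x,t) = f(x - t)$ with $f = \rho( \cdot , 0)$.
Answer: $\rho(x, t) = e^{-2 (-t + x)^2}$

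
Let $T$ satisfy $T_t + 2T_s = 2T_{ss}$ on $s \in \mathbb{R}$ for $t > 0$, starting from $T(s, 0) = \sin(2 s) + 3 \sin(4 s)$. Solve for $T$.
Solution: Moving frame: $\eta = s - 2t$, $\sigma = t$, $T = u(\eta,\sigma)$, so $T_t = u_{\sigma} - 2u_{\eta}$ and $T_{ss} = u_{\eta\eta}$.
Hence $T_t + 2T_s = u_{\sigma}$ and the PDE becomes the heat equation $u_{\sigma} = 2u_{\eta\eta}$ on $\eta \in \mathbb{R}$.
Initial data: $u(\eta,0) = T(\eta,0) = \sin(2 \eta) + 3 \sin(4 \eta)$. Each mode $\sin(n\eta)$ decays as $e^{-2n^2\sigma}$ on $\mathbb{R}$, so $u(\eta,\sigma) = \sum c_n e^{-2n^2\sigma} \sin(n\eta)$ with $c_2=1, c_4=3$: $u(\eta,\sigma) = e^{-8 \sigma} \sin(2 \eta) + 3 e^{-32 \sigma} \sin(4 \eta)$.
Substituting back: $T(s,t) = u(s - 2t, t)$.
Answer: $T(s, t) = e^{-8 t} \sin(2 s - 4 t) + 3 e^{-32 t} \sin(4 s - 8 t)$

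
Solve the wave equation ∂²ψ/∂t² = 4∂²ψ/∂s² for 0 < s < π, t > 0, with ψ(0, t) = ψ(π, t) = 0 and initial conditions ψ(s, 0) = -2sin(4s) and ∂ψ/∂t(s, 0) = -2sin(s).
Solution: Separating variables: ψ = Σ [A_n cos(ω_n t) + B_n sin(ω_n t)] sin(ns), ω_n = 2n. From ICs (B_n = velocity coefficient / ω_n): A_4=-2, B_1=-1.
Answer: ψ(s, t) = -sin(s)sin(2t) - 2sin(4s)cos(8t)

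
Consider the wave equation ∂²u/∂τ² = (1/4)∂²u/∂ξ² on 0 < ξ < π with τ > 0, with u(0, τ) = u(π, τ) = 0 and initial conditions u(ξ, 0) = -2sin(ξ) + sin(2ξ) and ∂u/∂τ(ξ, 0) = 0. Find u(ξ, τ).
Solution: Using separation of variables u = X(ξ)T(τ):
Eigenfunctions: sin(nξ), n = 1, 2, 3, ...
General solution: u(ξ, τ) = Σ [A_n cos(n τ/2) + B_n sin(n τ/2)] sin(nξ)
From u(ξ,0) = -2sin(ξ) + sin(2ξ): A_1=-2, A_2=1. From u_τ(ξ,0) = 0: all B_n = 0.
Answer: u(ξ, τ) = -2sin(ξ)cos(τ/2) + sin(2ξ)cos(τ)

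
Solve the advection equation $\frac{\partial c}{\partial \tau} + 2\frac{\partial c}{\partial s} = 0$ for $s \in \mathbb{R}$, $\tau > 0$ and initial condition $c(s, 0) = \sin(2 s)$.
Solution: By characteristics ($ds/d\tau = 2$), $c(s,\tau) = f(s - 2\tau)$ with $f = c( \cdot , 0)$.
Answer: $c(s, \tau) = - \sin(4 \tau - 2 s)$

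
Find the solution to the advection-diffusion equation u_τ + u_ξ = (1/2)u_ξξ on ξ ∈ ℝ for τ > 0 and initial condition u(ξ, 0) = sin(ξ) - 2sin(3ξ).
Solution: Moving frame: η = ξ - τ, σ = τ, u = w(η,σ), so u_τ = w_σ - w_η and u_ξξ = w_ηη.
Hence u_τ + u_ξ = w_σ and the PDE becomes the heat equation w_σ = (1/2)w_ηη on η ∈ ℝ.
Initial data: w(η,0) = u(η,0) = sin(η) - 2sin(3η). Each mode sin(nη) decays as exp(-n²σ/2) on ℝ, so w(η,σ) = Σ c_n exp(-n²σ/2) sin(nη) with c_1=1, c_3=-2: w(η,σ) = exp(-σ/2)sin(η) - 2exp(-9σ/2)sin(3η).
Substituting back: u(ξ,τ) = w(ξ - τ, τ).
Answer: u(ξ, τ) = exp(-τ/2)sin(ξ - τ) - 2exp(-9τ/2)sin(3ξ - 3τ)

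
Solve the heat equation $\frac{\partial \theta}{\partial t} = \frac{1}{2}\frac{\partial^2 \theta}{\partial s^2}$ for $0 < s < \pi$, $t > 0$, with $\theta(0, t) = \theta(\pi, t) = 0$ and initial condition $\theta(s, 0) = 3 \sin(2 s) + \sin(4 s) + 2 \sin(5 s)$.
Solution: Using separation of variables $\theta = X(s)G(t)$:
Eigenfunctions: $\sin(ns)$, $n = 1, 2, 3, \ldots$
General solution: $\theta(s, t) = \sum c_n \sin(ns) e^{-n^2 t/2}$
Matching $\theta(s,0) = 3 \sin(2 s) + \sin(4 s) + 2 \sin(5 s)$ term by term: $c_2=3, c_4=1, c_5=2$.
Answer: $\theta(s, t) = 3 e^{-2 t} \sin(2 s) + e^{-8 t} \sin(4 s) + 2 e^{-25 t/2} \sin(5 s)$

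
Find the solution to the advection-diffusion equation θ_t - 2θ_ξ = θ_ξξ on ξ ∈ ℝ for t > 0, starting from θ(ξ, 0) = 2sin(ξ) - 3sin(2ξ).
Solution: Change to a moving frame: let η = ξ + 2t, σ = t and write θ(ξ,t) = u(η,σ).
By the chain rule θ_t = u_σ + 2u_η, θ_ξ = u_η, θ_ξξ = u_ηη.
Then θ_t - 2θ_ξ = u_σ: the advection term cancels and the PDE becomes the heat equation u_σ = u_ηη on η ∈ ℝ.
Initial data: u(η,0) = θ(η,0) = 2sin(η) - 3sin(2η).
On η ∈ ℝ each mode satisfies (sin(nη))″ = -n² sin(nη), so exp(-n²σ) sin(nη) solves the heat equation; by superposition u(η,σ) = Σ c_n exp(-n²σ) sin(nη).
Reading off the coefficients: c_1=2, c_2=-3, so u(η,σ) = 2exp(-σ)sin(η) - 3exp(-4σ)sin(2η).
Substituting back η = ξ + 2t, σ = t: θ(ξ,t) = u(ξ + 2t, t).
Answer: θ(ξ, t) = 2exp(-t)sin(2t + ξ) - 3exp(-4t)sin(4t + 2ξ)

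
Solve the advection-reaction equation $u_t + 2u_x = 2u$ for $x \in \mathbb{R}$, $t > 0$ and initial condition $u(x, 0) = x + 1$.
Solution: Substitute $u = e^{2t}w$.
Then $u_t = e^{2t}(w_t + 2w)$, $u_x = e^{2t}w_x$; substituting and dividing by $e^{2t}$, the lower-order terms cancel: $w_t + 2w_x = 0$ (standard advection equation).
Data for $w$: $w(x,0) = u(x,0) = x + 1$.
By characteristics ($dx/dt = 2$), $w(x,t) = f(x - 2t)$ with $f = w( \cdot , 0)$.
So $w(x,t) = -2 t + x + 1$, and $u(x,t) = e^{2t}w(x,t)$.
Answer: $u(x, t) = -2 t e^{2 t} + x e^{2 t} + e^{2 t}$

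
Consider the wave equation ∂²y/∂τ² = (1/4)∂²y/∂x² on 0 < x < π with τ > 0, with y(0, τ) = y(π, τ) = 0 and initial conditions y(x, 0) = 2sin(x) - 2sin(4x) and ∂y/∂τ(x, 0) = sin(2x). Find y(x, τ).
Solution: Separating variables: y = Σ [A_n cos(ω_n τ) + B_n sin(ω_n τ)] sin(nx), ω_n = n/2. From ICs (B_n = velocity coefficient / ω_n): A_1=2, A_4=-2, B_2=1.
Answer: y(x, τ) = 2sin(x)cos(τ/2) + sin(2x)sin(τ) - 2sin(4x)cos(2τ)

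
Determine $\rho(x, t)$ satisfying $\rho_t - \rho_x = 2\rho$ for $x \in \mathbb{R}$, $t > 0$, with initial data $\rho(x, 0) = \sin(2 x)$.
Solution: Substitute $\rho = e^{2t}u$, i.e. $u = e^{-2t}\rho$.
By the product rule, $\rho_t = e^{2t}(u_t + 2u)$, $\rho_x = e^{2t}u_x$.
Substituting into the PDE and dividing by $e^{2t}$: $u_t + 2u - u_x = 2u$.
The lower-order terms cancel, leaving the standard advection equation $u_t - u_x = 0$.
Initial data for $u$: $u(x,0) = \rho(x,0) = \sin(2 x)$.
Solve for $u$:
  By method of characteristics (waves move left with speed 1):
  Along characteristics $x + t =$ const, $u$ is constant, so $u(x,t) = f(x + t)$ with $f = u( \cdot , 0)$.
Hence $u(x,t) = \sin(2 t + 2 x)$.
Transform back: $\rho(x,t) = e^{2t}u(x,t)$.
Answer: $\rho(x, t) = e^{2 t} \sin(2 t + 2 x)$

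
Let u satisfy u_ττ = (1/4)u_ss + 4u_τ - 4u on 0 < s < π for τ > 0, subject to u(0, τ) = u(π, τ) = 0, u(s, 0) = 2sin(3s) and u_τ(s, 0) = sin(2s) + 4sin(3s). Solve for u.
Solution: Substitute u = exp(2τ)w, i.e. w = exp(-2τ)u.
By the product rule, u_τ = exp(2τ)(w_τ + 2w), u_ττ = exp(2τ)(w_ττ + 4w_τ + 4w), u_ss = exp(2τ)w_ss.
Substituting into the PDE and dividing by exp(2τ): w_ττ + 4w_τ + 4w = (1/4)w_ss + 4(w_τ + 2w) - 4w.
The lower-order terms cancel, leaving the standard wave equation w_ττ = (1/4)w_ss.
Initial data for w: w(s,0) = u(s,0) = 2sin(3s); w_τ(s,0) = u_τ(s,0) - 2u(s,0) = sin(2s). The boundary conditions carry over: w(0,τ) = w(π,τ) = 0.
Solve for w:
  Using separation of variables w = X(s)T(τ):
  Eigenfunctions: sin(ns), n = 1, 2, 3, ...
  General solution: w(s, τ) = Σ [A_n cos(n τ/2) + B_n sin(n τ/2)] sin(ns)
  From w(s,0) = 2sin(3s): A_3=2. From w_τ(s,0) = sin(2s), using w_τ(s,0) = Σ ω_n B_n sin(ns) with ω_n = n/2: B_2 = 1/1 = 1.
Hence w(s,τ) = sin(2s)sin(τ) + 2sin(3s)cos(3τ/2).
Transform back: u(s,τ) = exp(2τ)w(s,τ).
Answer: u(s, τ) = exp(2τ)sin(2s)sin(τ) + 2exp(2τ)sin(3s)cos(3τ/2)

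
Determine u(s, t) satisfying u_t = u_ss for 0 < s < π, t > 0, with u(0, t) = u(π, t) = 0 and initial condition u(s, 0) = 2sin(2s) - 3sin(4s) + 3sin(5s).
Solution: Using separation of variables u = X(s)T(t):
Eigenfunctions: sin(ns), n = 1, 2, 3, ...
General solution: u(s, t) = Σ c_n sin(ns) exp(-n² t)
Matching u(s,0) = 2sin(2s) - 3sin(4s) + 3sin(5s) term by term: c_2=2, c_4=-3, c_5=3.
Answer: u(s, t) = 2exp(-4t)sin(2s) - 3exp(-16t)sin(4s) + 3exp(-25t)sin(5s)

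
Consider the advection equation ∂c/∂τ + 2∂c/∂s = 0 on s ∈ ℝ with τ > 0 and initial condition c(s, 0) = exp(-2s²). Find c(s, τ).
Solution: By characteristics (ds/dτ = 2), c(s,τ) = f(s - 2τ) with f = c(·, 0).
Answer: c(s, τ) = exp(-2(s - 2τ)²)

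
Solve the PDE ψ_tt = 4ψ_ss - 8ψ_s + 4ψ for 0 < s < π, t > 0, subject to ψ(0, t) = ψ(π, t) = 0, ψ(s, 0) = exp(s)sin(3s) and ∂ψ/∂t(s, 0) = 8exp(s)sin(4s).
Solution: Substitute ψ = exp(s)u, i.e. u = exp(-s)ψ.
By the product rule, ψ_s = exp(s)(u_s + u), ψ_ss = exp(s)(u_ss + 2u_s + u), ψ_tt = exp(s)u_tt.
Substituting into the PDE and dividing by exp(s): u_tt = 4(u_ss + 2u_s + u) - 8(u_s + u) + 4u.
The lower-order terms cancel, leaving the standard wave equation u_tt = 4u_ss.
Initial data for u: u(s,0) = exp(-s)ψ(s,0) = sin(3s); u_t(s,0) = exp(-s)ψ_t(s,0) = 8sin(4s). The boundary conditions carry over: u(0,t) = u(π,t) = 0.
Solve for u:
  Using separation of variables u = X(s)T(t):
  Eigenfunctions: sin(ns), n = 1, 2, 3, ...
  General solution: u(s, t) = Σ [A_n cos(2n t) + B_n sin(2n t)] sin(ns)
  From u(s,0) = sin(3s): A_3=1. From u_t(s,0) = 8sin(4s), using u_t(s,0) = Σ ω_n B_n sin(ns) with ω_n = 2n: B_4 = 8/8 = 1.
Hence u(s,t) = sin(3s)cos(6t) + sin(4s)sin(8t).
Transform back: ψ(s,t) = exp(s)u(s,t).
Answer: ψ(s, t) = exp(s)sin(3s)cos(6t) + exp(s)sin(4s)sin(8t)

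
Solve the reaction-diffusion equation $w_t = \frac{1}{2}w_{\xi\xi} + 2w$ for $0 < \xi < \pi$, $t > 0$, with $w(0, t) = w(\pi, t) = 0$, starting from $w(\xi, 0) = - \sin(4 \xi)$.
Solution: Substitute $w = e^{2t}u$, i.e. $u = e^{-2t}w$.
By the product rule, $w_t = e^{2t}(u_t + 2u)$, $w_{\xi\xi} = e^{2t}u_{\xi\xi}$.
Substituting into the PDE and dividing by $e^{2t}$: $u_t + 2u = \frac{1}{2}u_{\xi\xi} + 2u$.
The lower-order terms cancel, leaving the standard heat equation $u_t = \frac{1}{2}u_{\xi\xi}$.
Initial data for $u$: $u(\xi,0) = w(\xi,0) = - \sin(4 \xi)$. The boundary conditions carry over: $u(0,t) = u(\pi,t) = 0$.
Solve for $u$:
  Using separation of variables $u = X(\xi)T(t)$:
  Eigenfunctions: $\sin(n\xi)$, $n = 1, 2, 3, \ldots$
  General solution: $u(\xi, t) = \sum c_n \sin(n\xi) e^{-n^2 t/2}$
  Matching $u(\xi,0) = - \sin(4 \xi)$ term by term: $c_4=-1$.
Hence $u(\xi,t) = - e^{-8 t} \sin(4 \xi)$.
Transform back: $w(\xi,t) = e^{2t}u(\xi,t)$.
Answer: $w(\xi, t) = - e^{-6 t} \sin(4 \xi)$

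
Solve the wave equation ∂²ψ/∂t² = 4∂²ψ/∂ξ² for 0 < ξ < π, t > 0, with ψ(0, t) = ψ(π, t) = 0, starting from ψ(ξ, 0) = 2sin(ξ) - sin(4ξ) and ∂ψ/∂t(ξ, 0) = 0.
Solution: Using separation of variables ψ = X(ξ)T(t):
Eigenfunctions: sin(nξ), n = 1, 2, 3, ...
General solution: ψ(ξ, t) = Σ [A_n cos(2n t) + B_n sin(2n t)] sin(nξ)
From ψ(ξ,0) = 2sin(ξ) - sin(4ξ): A_1=2, A_4=-1. From ψ_t(ξ,0) = 0: all B_n = 0.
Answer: ψ(ξ, t) = 2sin(ξ)cos(2t) - sin(4ξ)cos(8t)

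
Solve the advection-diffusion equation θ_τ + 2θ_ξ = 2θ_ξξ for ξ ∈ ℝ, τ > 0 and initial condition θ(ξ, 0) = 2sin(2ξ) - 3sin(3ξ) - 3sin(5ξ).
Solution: Moving frame: η = ξ - 2τ, σ = τ, θ = u(η,σ), so θ_τ = u_σ - 2u_η and θ_ξξ = u_ηη.
Hence θ_τ + 2θ_ξ = u_σ and the PDE becomes the heat equation u_σ = 2u_ηη on η ∈ ℝ.
Initial data: u(η,0) = θ(η,0) = 2sin(2η) - 3sin(3η) - 3sin(5η). Each mode sin(nη) decays as exp(-2n²σ) on ℝ, so u(η,σ) = Σ c_n exp(-2n²σ) sin(nη) with c_2=2, c_3=-3, c_5=-3: u(η,σ) = 2exp(-8σ)sin(2η) - 3exp(-18σ)sin(3η) - 3exp(-50σ)sin(5η).
Substituting back: θ(ξ,τ) = u(ξ - 2τ, τ).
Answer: θ(ξ, τ) = 2exp(-8τ)sin(2ξ - 4τ) - 3exp(-18τ)sin(3ξ - 6τ) - 3exp(-50τ)sin(5ξ - 10τ)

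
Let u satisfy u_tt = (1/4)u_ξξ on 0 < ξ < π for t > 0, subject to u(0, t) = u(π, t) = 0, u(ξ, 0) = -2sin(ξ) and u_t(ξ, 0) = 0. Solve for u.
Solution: Separating variables: u = Σ [A_n cos(ω_n t) + B_n sin(ω_n t)] sin(nξ), ω_n = n/2. From ICs: A_1=-2.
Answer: u(ξ, t) = -2sin(ξ)cos(t/2)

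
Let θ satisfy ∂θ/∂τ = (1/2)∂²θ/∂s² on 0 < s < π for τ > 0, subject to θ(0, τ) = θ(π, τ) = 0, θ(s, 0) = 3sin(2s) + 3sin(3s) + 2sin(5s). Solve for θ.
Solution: Separating variables: θ = Σ c_n exp(-n²τ/2) sin(ns). From θ(s,0) = 3sin(2s) + 3sin(3s) + 2sin(5s): c_2=3, c_3=3, c_5=2.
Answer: θ(s, τ) = 3exp(-2τ)sin(2s) + 3exp(-9τ/2)sin(3s) + 2exp(-25τ/2)sin(5s)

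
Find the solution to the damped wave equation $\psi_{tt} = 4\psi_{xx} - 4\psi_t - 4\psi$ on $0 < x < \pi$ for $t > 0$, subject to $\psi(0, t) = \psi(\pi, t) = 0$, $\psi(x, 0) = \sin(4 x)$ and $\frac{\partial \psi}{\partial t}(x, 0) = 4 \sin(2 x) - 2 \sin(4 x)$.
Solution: Substitute $\psi = e^{-2t}u$, i.e. $u = e^{2t}\psi$.
By the product rule, $\psi_t = e^{-2t}(u_t - 2u)$, $\psi_{tt} = e^{-2t}(u_{tt} - 4u_t + 4u)$, $\psi_{xx} = e^{-2t}u_{xx}$.
Substituting into the PDE and dividing by $e^{-2t}$: $u_{tt} - 4u_t + 4u = 4u_{xx} - 4(u_t - 2u) - 4u$.
The lower-order terms cancel, leaving the standard wave equation $u_{tt} = 4u_{xx}$.
Initial data for $u$: $u(x,0) = \psi(x,0) = \sin(4 x)$; $u_t(x,0) = \psi_t(x,0) + 2\psi(x,0) = 4 \sin(2 x)$. The boundary conditions carry over: $u(0,t) = u(\pi,t) = 0$.
Solve for $u$:
  Using separation of variables $u = X(x)T(t)$:
  Eigenfunctions: $\sin(nx)$, $n = 1, 2, 3, \ldots$
  General solution: $u(x, t) = \sum [A_n \cos(2n t) + B_n \sin(2n t)] \sin(nx)$
  From $u(x,0) = \sin(4 x)$: $A_4=1$. From $u_t(x,0) = 4 \sin(2 x)$, using $u_t(x,0) = \sum \omega_n B_n \sin(nx)$ with $\omega_n = 2n$: $B_2 = 4/4 = 1$.
Hence $u(x,t) = \sin(4 t) \sin(2 x) + \sin(4 x) \cos(8 t)$.
Transform back: $\psi(x,t) = e^{-2t}u(x,t)$.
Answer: $\psi(x, t) = e^{-2 t} \sin(4 t) \sin(2 x) + e^{-2 t} \sin(4 x) \cos(8 t)$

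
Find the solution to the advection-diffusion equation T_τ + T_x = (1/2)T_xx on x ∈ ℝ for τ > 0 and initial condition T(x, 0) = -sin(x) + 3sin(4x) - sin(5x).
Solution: Change to a moving frame: let η = x - τ, σ = τ and write T(x,τ) = u(η,σ).
By the chain rule T_τ = u_σ - u_η, T_x = u_η, T_xx = u_ηη.
Then T_τ + T_x = u_σ: the advection term cancels and the PDE becomes the heat equation u_σ = (1/2)u_ηη on η ∈ ℝ.
Initial data: u(η,0) = T(η,0) = -sin(η) + 3sin(4η) - sin(5η).
On η ∈ ℝ each mode satisfies (sin(nη))″ = -n² sin(nη), so exp(-n²σ/2) sin(nη) solves the heat equation; by superposition u(η,σ) = Σ c_n exp(-n²σ/2) sin(nη).
Reading off the coefficients: c_1=-1, c_4=3, c_5=-1, so u(η,σ) = 3exp(-8σ)sin(4η) - exp(-σ/2)sin(η) - exp(-25σ/2)sin(5η).
Substituting back η = x - τ, σ = τ: T(x,τ) = u(x - τ, τ).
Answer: T(x, τ) = 3exp(-8τ)sin(4x - 4τ) - exp(-τ/2)sin(x - τ) - exp(-25τ/2)sin(5x - 5τ)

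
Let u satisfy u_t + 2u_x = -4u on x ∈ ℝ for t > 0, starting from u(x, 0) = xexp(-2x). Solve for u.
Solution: Substitute u = exp(-2x)w.
Then u_x = exp(-2x)(w_x - 2w), u_t = exp(-2x)w_t; substituting and dividing by exp(-2x), the lower-order terms cancel: w_t + 2w_x = 0 (standard advection equation).
Data for w: w(x,0) = exp(2x)u(x,0) = x.
By characteristics (dx/dt = 2), w(x,t) = f(x - 2t) with f = w(·, 0).
So w(x,t) = -2t + x, and u(x,t) = exp(-2x)w(x,t).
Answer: u(x, t) = -2texp(-2x) + xexp(-2x)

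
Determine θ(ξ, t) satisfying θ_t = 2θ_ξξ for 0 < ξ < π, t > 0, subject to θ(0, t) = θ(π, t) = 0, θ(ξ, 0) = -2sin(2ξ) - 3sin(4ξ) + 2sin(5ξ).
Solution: Separating variables: θ = Σ c_n exp(-2n²t) sin(nξ). From θ(ξ,0) = -2sin(2ξ) - 3sin(4ξ) + 2sin(5ξ): c_2=-2, c_4=-3, c_5=2.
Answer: θ(ξ, t) = -2exp(-8t)sin(2ξ) - 3exp(-32t)sin(4ξ) + 2exp(-50t)sin(5ξ)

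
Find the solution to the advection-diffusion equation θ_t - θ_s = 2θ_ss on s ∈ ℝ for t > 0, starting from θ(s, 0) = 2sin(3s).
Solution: Moving frame: η = s + t, σ = t, θ = u(η,σ), so θ_t = u_σ + u_η and θ_ss = u_ηη.
Hence θ_t - θ_s = u_σ and the PDE becomes the heat equation u_σ = 2u_ηη on η ∈ ℝ.
Initial data: u(η,0) = θ(η,0) = 2sin(3η). Each mode sin(nη) decays as exp(-2n²σ) on ℝ, so u(η,σ) = Σ c_n exp(-2n²σ) sin(nη) with c_3=2: u(η,σ) = 2exp(-18σ)sin(3η).
Substituting back: θ(s,t) = u(s + t, t).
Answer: θ(s, t) = 2exp(-18t)sin(3s + 3t)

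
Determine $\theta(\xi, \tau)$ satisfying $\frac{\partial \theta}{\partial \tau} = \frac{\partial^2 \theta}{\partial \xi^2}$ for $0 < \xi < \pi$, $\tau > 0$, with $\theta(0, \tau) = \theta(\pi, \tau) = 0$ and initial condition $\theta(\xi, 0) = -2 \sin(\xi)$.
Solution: Separating variables: $\theta = \sum c_n e^{-n^2\tau} \sin(n\xi)$. From $\theta(\xi,0) = -2 \sin(\xi)$: $c_1=-2$.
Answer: $\theta(\xi, \tau) = -2 e^{-\tau} \sin(\xi)$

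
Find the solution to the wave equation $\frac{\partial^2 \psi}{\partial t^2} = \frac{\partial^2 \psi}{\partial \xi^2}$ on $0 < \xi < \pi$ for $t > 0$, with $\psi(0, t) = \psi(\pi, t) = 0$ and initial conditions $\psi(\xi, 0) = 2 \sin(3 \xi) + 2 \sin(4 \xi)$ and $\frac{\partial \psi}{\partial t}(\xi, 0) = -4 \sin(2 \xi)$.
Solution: Using separation of variables $\psi = X(\xi)T(t)$:
Eigenfunctions: $\sin(n\xi)$, $n = 1, 2, 3, \ldots$
General solution: $\psi(\xi, t) = \sum [A_n \cos(n t) + B_n \sin(n t)] \sin(n\xi)$
From $\psi(\xi,0) = 2 \sin(3 \xi) + 2 \sin(4 \xi)$: $A_3=2, A_4=2$. From $\psi_t(\xi,0) = -4 \sin(2 \xi)$, using $\psi_t(\xi,0) = \sum \omega_n B_n \sin(n\xi)$ with $\omega_n = n$: $B_2 = (-4)/2 = -2$.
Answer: $\psi(\xi, t) = -2 \sin(2 \xi) \sin(2 t) + 2 \sin(3 \xi) \cos(3 t) + 2 \sin(4 \xi) \cos(4 t)$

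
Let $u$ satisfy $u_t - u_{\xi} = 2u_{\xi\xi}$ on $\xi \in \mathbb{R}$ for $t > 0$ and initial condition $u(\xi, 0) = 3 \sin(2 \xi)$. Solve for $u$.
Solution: Change to a moving frame: let $\eta = \xi + t$, $\sigma = t$ and write $u(\xi,t) = w(\eta,\sigma)$.
By the chain rule $u_t = w_{\sigma} + w_{\eta}$, $u_{\xi} = w_{\eta}$, $u_{\xi\xi} = w_{\eta\eta}$.
Then $u_t - u_{\xi} = w_{\sigma}$: the advection term cancels and the PDE becomes the heat equation $w_{\sigma} = 2w_{\eta\eta}$ on $\eta \in \mathbb{R}$.
Initial data: $w(\eta,0) = u(\eta,0) = 3 \sin(2 \eta)$.
On $\eta \in \mathbb{R}$ each mode satisfies $(\sin(n\eta))'' = -n^2 \sin(n\eta)$, so $e^{-2n^2\sigma} \sin(n\eta)$ solves the heat equation; by superposition $w(\eta,\sigma) = \sum c_n e^{-2n^2\sigma} \sin(n\eta)$.
Reading off the coefficients: $c_2=3$, so $w(\eta,\sigma) = 3 e^{-8 \sigma} \sin(2 \eta)$.
Substituting back $\eta = \xi + t$, $\sigma = t$: $u(\xi,t) = w(\xi + t, t)$.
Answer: $u(\xi, t) = 3 e^{-8 t} \sin(2 \xi + 2 t)$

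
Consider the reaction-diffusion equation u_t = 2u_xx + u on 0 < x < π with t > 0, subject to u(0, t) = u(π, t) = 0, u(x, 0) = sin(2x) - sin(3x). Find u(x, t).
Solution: Substitute u = exp(t)w.
Then u_t = exp(t)(w_t + w), u_xx = exp(t)w_xx; substituting and dividing by exp(t), the lower-order terms cancel: w_t = 2w_xx (standard heat equation).
Data for w: w(x,0) = u(x,0) = sin(2x) - sin(3x). The boundary conditions carry over: w(0,t) = w(π,t) = 0.
Separating variables: w = Σ c_n exp(-2n²t) sin(nx). From w(x,0) = sin(2x) - sin(3x): c_2=1, c_3=-1.
So w(x,t) = exp(-8t)sin(2x) - exp(-18t)sin(3x), and u(x,t) = exp(t)w(x,t).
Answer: u(x, t) = exp(-7t)sin(2x) - exp(-17t)sin(3x)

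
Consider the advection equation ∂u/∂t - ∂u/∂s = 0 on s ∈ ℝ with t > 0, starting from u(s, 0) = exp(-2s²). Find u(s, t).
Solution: By method of characteristics (waves move left with speed 1):
Along characteristics s + t = const, u is constant, so u(s,t) = f(s + t) with f = u(·, 0).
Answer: u(s, t) = exp(-2(s + t)²)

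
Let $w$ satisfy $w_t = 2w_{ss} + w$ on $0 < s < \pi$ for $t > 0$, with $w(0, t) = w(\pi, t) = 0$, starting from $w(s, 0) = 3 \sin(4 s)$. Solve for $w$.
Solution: Substitute $w = e^{t}u$, i.e. $u = e^{-t}w$.
By the product rule, $w_t = e^{t}(u_t + u)$, $w_{ss} = e^{t}u_{ss}$.
Substituting into the PDE and dividing by $e^{t}$: $u_t + u = 2u_{ss} + u$.
The lower-order terms cancel, leaving the standard heat equation $u_t = 2u_{ss}$.
Initial data for $u$: $u(s,0) = w(s,0) = 3 \sin(4 s)$. The boundary conditions carry over: $u(0,t) = u(\pi,t) = 0$.
Solve for $u$:
  Using separation of variables $u = X(s)T(t)$:
  Eigenfunctions: $\sin(ns)$, $n = 1, 2, 3, \ldots$
  General solution: $u(s, t) = \sum c_n \sin(ns) e^{-2n^2 t}$
  Matching $u(s,0) = 3 \sin(4 s)$ term by term: $c_4=3$.
Hence $u(s,t) = 3 e^{-32 t} \sin(4 s)$.
Transform back: $w(s,t) = e^{t}u(s,t)$.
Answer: $w(s, t) = 3 e^{-31 t} \sin(4 s)$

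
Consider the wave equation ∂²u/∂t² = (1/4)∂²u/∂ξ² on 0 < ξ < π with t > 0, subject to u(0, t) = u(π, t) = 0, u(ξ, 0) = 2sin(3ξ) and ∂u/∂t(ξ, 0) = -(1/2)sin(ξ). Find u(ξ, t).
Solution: Separating variables: u = Σ [A_n cos(ω_n t) + B_n sin(ω_n t)] sin(nξ), ω_n = n/2. From ICs (B_n = velocity coefficient / ω_n): A_3=2, B_1=-1.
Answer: u(ξ, t) = -sin(t/2)sin(ξ) + 2sin(3ξ)cos(3t/2)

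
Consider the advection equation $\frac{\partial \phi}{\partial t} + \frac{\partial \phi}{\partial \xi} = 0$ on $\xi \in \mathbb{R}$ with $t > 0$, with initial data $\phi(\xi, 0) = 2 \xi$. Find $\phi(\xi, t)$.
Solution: By method of characteristics (waves move right with speed 1):
Along characteristics $\xi - t =$ const, $\phi$ is constant, so $\phi(\xi,t) = f(\xi - t)$ with $f = \phi( \cdot , 0)$.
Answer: $\phi(\xi, t) = 2 \xi - 2 t$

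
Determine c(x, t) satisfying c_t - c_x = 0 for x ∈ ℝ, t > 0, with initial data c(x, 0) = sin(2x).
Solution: By method of characteristics (waves move left with speed 1):
Along characteristics x + t = const, c is constant, so c(x,t) = f(x + t) with f = c(·, 0).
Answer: c(x, t) = sin(2t + 2x)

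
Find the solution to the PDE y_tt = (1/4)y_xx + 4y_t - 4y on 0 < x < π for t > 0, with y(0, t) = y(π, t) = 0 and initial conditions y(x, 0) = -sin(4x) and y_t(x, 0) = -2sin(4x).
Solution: Substitute y = exp(2t)u.
Then y_t = exp(2t)(u_t + 2u), y_tt = exp(2t)(u_tt + 4u_t + 4u), y_xx = exp(2t)u_xx; substituting and dividing by exp(2t), the lower-order terms cancel: u_tt = (1/4)u_xx (standard wave equation).
Data for u: u(x,0) = y(x,0) = -sin(4x); u_t(x,0) = y_t(x,0) - 2y(x,0) = 0. The boundary conditions carry over: u(0,t) = u(π,t) = 0.
Separating variables: u = Σ [A_n cos(ω_n t) + B_n sin(ω_n t)] sin(nx), ω_n = n/2. From ICs: A_4=-1.
So u(x,t) = -sin(4x)cos(2t), and y(x,t) = exp(2t)u(x,t).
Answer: y(x, t) = -exp(2t)sin(4x)cos(2t)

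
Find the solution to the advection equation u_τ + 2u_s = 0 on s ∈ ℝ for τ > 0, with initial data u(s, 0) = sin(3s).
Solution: By method of characteristics (waves move right with speed 2):
Along characteristics s - 2τ = const, u is constant, so u(s,τ) = f(s - 2τ) with f = u(·, 0).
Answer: u(s, τ) = sin(3s - 6τ)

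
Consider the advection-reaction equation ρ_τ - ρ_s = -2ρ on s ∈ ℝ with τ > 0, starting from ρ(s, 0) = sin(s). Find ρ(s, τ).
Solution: Substitute ρ = exp(-2τ)u.
Then ρ_τ = exp(-2τ)(u_τ - 2u), ρ_s = exp(-2τ)u_s; substituting and dividing by exp(-2τ), the lower-order terms cancel: u_τ - u_s = 0 (standard advection equation).
Data for u: u(s,0) = ρ(s,0) = sin(s).
By characteristics (ds/dτ = -1), u(s,τ) = f(s + τ) with f = u(·, 0).
So u(s,τ) = sin(s + τ), and ρ(s,τ) = exp(-2τ)u(s,τ).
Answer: ρ(s, τ) = exp(-2τ)sin(s + τ)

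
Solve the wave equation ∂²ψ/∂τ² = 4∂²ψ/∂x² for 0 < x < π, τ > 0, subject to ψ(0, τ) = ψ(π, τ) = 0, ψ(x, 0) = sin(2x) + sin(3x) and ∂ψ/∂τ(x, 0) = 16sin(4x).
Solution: Using separation of variables ψ = X(x)T(τ):
Eigenfunctions: sin(nx), n = 1, 2, 3, ...
General solution: ψ(x, τ) = Σ [A_n cos(2n τ) + B_n sin(2n τ)] sin(nx)
From ψ(x,0) = sin(2x) + sin(3x): A_2=1, A_3=1. From ψ_τ(x,0) = 16sin(4x), using ψ_τ(x,0) = Σ ω_n B_n sin(nx) with ω_n = 2n: B_4 = 16/8 = 2.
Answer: ψ(x, τ) = sin(2x)cos(4τ) + sin(3x)cos(6τ) + 2sin(4x)sin(8τ)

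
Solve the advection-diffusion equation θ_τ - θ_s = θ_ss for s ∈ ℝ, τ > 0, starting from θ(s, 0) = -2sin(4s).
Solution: Change to a moving frame: let η = s + τ, σ = τ and write θ(s,τ) = u(η,σ).
By the chain rule θ_τ = u_σ + u_η, θ_s = u_η, θ_ss = u_ηη.
Then θ_τ - θ_s = u_σ: the advection term cancels and the PDE becomes the heat equation u_σ = u_ηη on η ∈ ℝ.
Initial data: u(η,0) = θ(η,0) = -2sin(4η).
On η ∈ ℝ each mode satisfies (sin(nη))″ = -n² sin(nη), so exp(-n²σ) sin(nη) solves the heat equation; by superposition u(η,σ) = Σ c_n exp(-n²σ) sin(nη).
Reading off the coefficients: c_4=-2, so u(η,σ) = -2exp(-16σ)sin(4η).
Substituting back η = s + τ, σ = τ: θ(s,τ) = u(s + τ, τ).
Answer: θ(s, τ) = -2exp(-16τ)sin(4s + 4τ)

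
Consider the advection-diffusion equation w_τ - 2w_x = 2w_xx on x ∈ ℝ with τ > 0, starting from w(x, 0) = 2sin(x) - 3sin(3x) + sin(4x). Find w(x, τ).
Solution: Change to a moving frame: let η = x + 2τ, σ = τ and write w(x,τ) = u(η,σ).
By the chain rule w_τ = u_σ + 2u_η, w_x = u_η, w_xx = u_ηη.
Then w_τ - 2w_x = u_σ: the advection term cancels and the PDE becomes the heat equation u_σ = 2u_ηη on η ∈ ℝ.
Initial data: u(η,0) = w(η,0) = 2sin(η) - 3sin(3η) + sin(4η).
On η ∈ ℝ each mode satisfies (sin(nη))″ = -n² sin(nη), so exp(-2n²σ) sin(nη) solves the heat equation; by superposition u(η,σ) = Σ c_n exp(-2n²σ) sin(nη).
Reading off the coefficients: c_1=2, c_3=-3, c_4=1, so u(η,σ) = 2exp(-2σ)sin(η) - 3exp(-18σ)sin(3η) + exp(-32σ)sin(4η).
Substituting back η = x + 2τ, σ = τ: w(x,τ) = u(x + 2τ, τ).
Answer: w(x, τ) = 2exp(-2τ)sin(x + 2τ) - 3exp(-18τ)sin(3x + 6τ) + exp(-32τ)sin(4x + 8τ)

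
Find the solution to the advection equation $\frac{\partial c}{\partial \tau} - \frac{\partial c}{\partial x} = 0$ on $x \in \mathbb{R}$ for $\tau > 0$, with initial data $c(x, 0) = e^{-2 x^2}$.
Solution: By method of characteristics (waves move left with speed 1):
Along characteristics $x + \tau =$ const, $c$ is constant, so $c(x,\tau) = f(x + \tau)$ with $f = c( \cdot , 0)$.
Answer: $c(x, \tau) = e^{-2 (\tau + x)^2}$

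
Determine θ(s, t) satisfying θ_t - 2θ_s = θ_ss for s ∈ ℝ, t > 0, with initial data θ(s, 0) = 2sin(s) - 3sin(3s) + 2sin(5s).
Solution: Moving frame: η = s + 2t, σ = t, θ = u(η,σ), so θ_t = u_σ + 2u_η and θ_ss = u_ηη.
Hence θ_t - 2θ_s = u_σ and the PDE becomes the heat equation u_σ = u_ηη on η ∈ ℝ.
Initial data: u(η,0) = θ(η,0) = 2sin(η) - 3sin(3η) + 2sin(5η). Each mode sin(nη) decays as exp(-n²σ) on ℝ, so u(η,σ) = Σ c_n exp(-n²σ) sin(nη) with c_1=2, c_3=-3, c_5=2: u(η,σ) = 2exp(-σ)sin(η) - 3exp(-9σ)sin(3η) + 2exp(-25σ)sin(5η).
Substituting back: θ(s,t) = u(s + 2t, t).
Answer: θ(s, t) = 2exp(-t)sin(s + 2t) - 3exp(-9t)sin(3s + 6t) + 2exp(-25t)sin(5s + 10t)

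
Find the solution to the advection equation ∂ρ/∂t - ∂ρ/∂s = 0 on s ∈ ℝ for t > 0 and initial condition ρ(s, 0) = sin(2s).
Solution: By method of characteristics (waves move left with speed 1):
Along characteristics s + t = const, ρ is constant, so ρ(s,t) = f(s + t) with f = ρ(·, 0).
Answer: ρ(s, t) = sin(2s + 2t)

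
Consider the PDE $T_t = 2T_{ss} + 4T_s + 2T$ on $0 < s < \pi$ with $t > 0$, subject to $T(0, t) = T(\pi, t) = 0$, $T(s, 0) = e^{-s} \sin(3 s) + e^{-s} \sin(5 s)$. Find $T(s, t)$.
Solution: Substitute $T = e^{-s}u$, i.e. $u = e^{s}T$.
By the product rule, $T_s = e^{-s}(u_s - u)$, $T_{ss} = e^{-s}(u_{ss} - 2u_s + u)$, $T_t = e^{-s}u_t$.
Substituting into the PDE and dividing by $e^{-s}$: $u_t = 2(u_{ss} - 2u_s + u) + 4(u_s - u) + 2u$.
The lower-order terms cancel, leaving the standard heat equation $u_t = 2u_{ss}$.
Initial data for $u$: $u(s,0) = e^{s}T(s,0) = \sin(3 s) + \sin(5 s)$. The boundary conditions carry over: $u(0,t) = u(\pi,t) = 0$.
Solve for $u$:
  Using separation of variables $u = X(s)G(t)$:
  Eigenfunctions: $\sin(ns)$, $n = 1, 2, 3, \ldots$
  General solution: $u(s, t) = \sum c_n \sin(ns) e^{-2n^2 t}$
  Matching $u(s,0) = \sin(3 s) + \sin(5 s)$ term by term: $c_3=1, c_5=1$.
Hence $u(s,t) = e^{-18 t} \sin(3 s) + e^{-50 t} \sin(5 s)$.
Transform back: $T(s,t) = e^{-s}u(s,t)$.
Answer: $T(s, t) = e^{-s} e^{-18 t} \sin(3 s) + e^{-s} e^{-50 t} \sin(5 s)$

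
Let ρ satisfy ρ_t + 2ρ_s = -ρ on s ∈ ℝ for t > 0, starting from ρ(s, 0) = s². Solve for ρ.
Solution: Substitute ρ = exp(-t)u, i.e. u = exp(t)ρ.
By the product rule, ρ_t = exp(-t)(u_t - u), ρ_s = exp(-t)u_s.
Substituting into the PDE and dividing by exp(-t): u_t - u + 2u_s = -u.
The lower-order terms cancel, leaving the standard advection equation u_t + 2u_s = 0.
Initial data for u: u(s,0) = ρ(s,0) = s².
Solve for u:
  By method of characteristics (waves move right with speed 2):
  Along characteristics s - 2t = const, u is constant, so u(s,t) = f(s - 2t) with f = u(·, 0).
Hence u(s,t) = s² - 4st + 4t².
Transform back: ρ(s,t) = exp(-t)u(s,t).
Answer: ρ(s, t) = s²exp(-t) - 4stexp(-t) + 4t²exp(-t)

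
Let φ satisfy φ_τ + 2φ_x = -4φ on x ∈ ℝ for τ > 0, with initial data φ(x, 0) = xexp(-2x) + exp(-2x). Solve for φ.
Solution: Substitute φ = exp(-2x)u.
Then φ_x = exp(-2x)(u_x - 2u), φ_τ = exp(-2x)u_τ; substituting and dividing by exp(-2x), the lower-order terms cancel: u_τ + 2u_x = 0 (standard advection equation).
Data for u: u(x,0) = exp(2x)φ(x,0) = x + 1.
By characteristics (dx/dτ = 2), u(x,τ) = f(x - 2τ) with f = u(·, 0).
So u(x,τ) = x - 2τ + 1, and φ(x,τ) = exp(-2x)u(x,τ).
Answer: φ(x, τ) = xexp(-2x) - 2τexp(-2x) + exp(-2x)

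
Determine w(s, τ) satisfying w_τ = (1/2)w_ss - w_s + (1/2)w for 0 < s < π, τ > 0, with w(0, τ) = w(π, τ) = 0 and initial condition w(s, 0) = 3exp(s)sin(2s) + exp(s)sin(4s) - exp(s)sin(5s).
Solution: Substitute w = exp(s)u, i.e. u = exp(-s)w.
By the product rule, w_s = exp(s)(u_s + u), w_ss = exp(s)(u_ss + 2u_s + u), w_τ = exp(s)u_τ.
Substituting into the PDE and dividing by exp(s): u_τ = (1/2)(u_ss + 2u_s + u) - (u_s + u) + (1/2)u.
The lower-order terms cancel, leaving the standard heat equation u_τ = (1/2)u_ss.
Initial data for u: u(s,0) = exp(-s)w(s,0) = 3sin(2s) + sin(4s) - sin(5s). The boundary conditions carry over: u(0,τ) = u(π,τ) = 0.
Solve for u:
  Using separation of variables u = X(s)T(τ):
  Eigenfunctions: sin(ns), n = 1, 2, 3, ...
  General solution: u(s, τ) = Σ c_n sin(ns) exp(-n² τ/2)
  Matching u(s,0) = 3sin(2s) + sin(4s) - sin(5s) term by term: c_2=3, c_4=1, c_5=-1.
Hence u(s,τ) = 3exp(-2τ)sin(2s) + exp(-8τ)sin(4s) - exp(-25τ/2)sin(5s).
Transform back: w(s,τ) = exp(s)u(s,τ).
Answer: w(s, τ) = 3exp(s)exp(-2τ)sin(2s) + exp(s)exp(-8τ)sin(4s) - exp(s)exp(-25τ/2)sin(5s)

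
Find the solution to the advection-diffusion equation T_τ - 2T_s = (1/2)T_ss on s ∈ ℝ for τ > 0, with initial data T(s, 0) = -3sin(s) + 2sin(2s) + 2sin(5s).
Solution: Moving frame: η = s + 2τ, σ = τ, T = u(η,σ), so T_τ = u_σ + 2u_η and T_ss = u_ηη.
Hence T_τ - 2T_s = u_σ and the PDE becomes the heat equation u_σ = (1/2)u_ηη on η ∈ ℝ.
Initial data: u(η,0) = T(η,0) = -3sin(η) + 2sin(2η) + 2sin(5η). Each mode sin(nη) decays as exp(-n²σ/2) on ℝ, so u(η,σ) = Σ c_n exp(-n²σ/2) sin(nη) with c_1=-3, c_2=2, c_5=2: u(η,σ) = 2exp(-2σ)sin(2η) - 3exp(-σ/2)sin(η) + 2exp(-25σ/2)sin(5η).
Substituting back: T(s,τ) = u(s + 2τ, τ).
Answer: T(s, τ) = 2exp(-2τ)sin(2s + 4τ) - 3exp(-τ/2)sin(s + 2τ) + 2exp(-25τ/2)sin(5s + 10τ)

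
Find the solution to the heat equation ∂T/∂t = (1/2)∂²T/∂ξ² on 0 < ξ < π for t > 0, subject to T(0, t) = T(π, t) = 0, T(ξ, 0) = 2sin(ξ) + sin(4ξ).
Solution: Using separation of variables T = X(ξ)G(t):
Eigenfunctions: sin(nξ), n = 1, 2, 3, ...
General solution: T(ξ, t) = Σ c_n sin(nξ) exp(-n² t/2)
Matching T(ξ,0) = 2sin(ξ) + sin(4ξ) term by term: c_1=2, c_4=1.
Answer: T(ξ, t) = exp(-8t)sin(4ξ) + 2exp(-t/2)sin(ξ)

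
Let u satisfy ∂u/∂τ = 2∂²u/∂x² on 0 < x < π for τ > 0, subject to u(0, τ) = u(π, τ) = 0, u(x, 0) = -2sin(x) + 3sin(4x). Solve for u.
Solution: Using separation of variables u = X(x)T(τ):
Eigenfunctions: sin(nx), n = 1, 2, 3, ...
General solution: u(x, τ) = Σ c_n sin(nx) exp(-2n² τ)
Matching u(x,0) = -2sin(x) + 3sin(4x) term by term: c_1=-2, c_4=3.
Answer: u(x, τ) = -2exp(-2τ)sin(x) + 3exp(-32τ)sin(4x)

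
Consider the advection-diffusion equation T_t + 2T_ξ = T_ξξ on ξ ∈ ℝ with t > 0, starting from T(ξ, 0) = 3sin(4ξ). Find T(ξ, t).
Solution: Change to a moving frame: let η = ξ - 2t, σ = t and write T(ξ,t) = u(η,σ).
By the chain rule T_t = u_σ - 2u_η, T_ξ = u_η, T_ξξ = u_ηη.
Then T_t + 2T_ξ = u_σ: the advection term cancels and the PDE becomes the heat equation u_σ = u_ηη on η ∈ ℝ.
Initial data: u(η,0) = T(η,0) = 3sin(4η).
On η ∈ ℝ each mode satisfies (sin(nη))″ = -n² sin(nη), so exp(-n²σ) sin(nη) solves the heat equation; by superposition u(η,σ) = Σ c_n exp(-n²σ) sin(nη).
Reading off the coefficients: c_4=3, so u(η,σ) = 3exp(-16σ)sin(4η).
Substituting back η = ξ - 2t, σ = t: T(ξ,t) = u(ξ - 2t, t).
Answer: T(ξ, t) = -3exp(-16t)sin(8t - 4ξ)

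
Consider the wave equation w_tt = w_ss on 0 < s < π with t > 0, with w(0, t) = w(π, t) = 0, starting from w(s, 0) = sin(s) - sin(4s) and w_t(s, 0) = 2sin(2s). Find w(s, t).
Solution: Separating variables: w = Σ [A_n cos(ω_n t) + B_n sin(ω_n t)] sin(ns), ω_n = n. From ICs (B_n = velocity coefficient / ω_n): A_1=1, A_4=-1, B_2=1.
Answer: w(s, t) = sin(s)cos(t) + sin(2s)sin(2t) - sin(4s)cos(4t)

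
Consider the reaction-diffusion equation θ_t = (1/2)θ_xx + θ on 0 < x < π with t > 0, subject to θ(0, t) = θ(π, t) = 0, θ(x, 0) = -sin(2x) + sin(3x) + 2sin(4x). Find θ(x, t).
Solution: Substitute θ = exp(t)u, i.e. u = exp(-t)θ.
By the product rule, θ_t = exp(t)(u_t + u), θ_xx = exp(t)u_xx.
Substituting into the PDE and dividing by exp(t): u_t + u = (1/2)u_xx + u.
The lower-order terms cancel, leaving the standard heat equation u_t = (1/2)u_xx.
Initial data for u: u(x,0) = θ(x,0) = -sin(2x) + sin(3x) + 2sin(4x). The boundary conditions carry over: u(0,t) = u(π,t) = 0.
Solve for u:
  Using separation of variables u = X(x)G(t):
  Eigenfunctions: sin(nx), n = 1, 2, 3, ...
  General solution: u(x, t) = Σ c_n sin(nx) exp(-n² t/2)
  Matching u(x,0) = -sin(2x) + sin(3x) + 2sin(4x) term by term: c_2=-1, c_3=1, c_4=2.
Hence u(x,t) = -exp(-2t)sin(2x) + 2exp(-8t)sin(4x) + exp(-9t/2)sin(3x).
Transform back: θ(x,t) = exp(t)u(x,t).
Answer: θ(x, t) = -exp(-t)sin(2x) + 2exp(-7t)sin(4x) + exp(-7t/2)sin(3x)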